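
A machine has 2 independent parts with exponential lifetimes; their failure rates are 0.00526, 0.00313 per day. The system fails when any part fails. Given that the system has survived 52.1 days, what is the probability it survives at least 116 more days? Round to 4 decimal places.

0.3779

Time to first failure ~ Exp(Σλ) with Σλ = 0.00839.
By memorylessness, P(T > 52.1+116 | T > 52.1) = P(T > 116) = e^(−0.00839·116) ≈ 0.3779.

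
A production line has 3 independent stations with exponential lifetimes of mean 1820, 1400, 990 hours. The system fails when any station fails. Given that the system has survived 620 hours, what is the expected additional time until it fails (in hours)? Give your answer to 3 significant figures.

First-failure rate Σλ = 1/1820 + 1/1400 + 1/990 = 0.00227384.
By memorylessness the expected residual is 1/Σλ = 439.785 hours, regardless of the 620 already elapsed.

440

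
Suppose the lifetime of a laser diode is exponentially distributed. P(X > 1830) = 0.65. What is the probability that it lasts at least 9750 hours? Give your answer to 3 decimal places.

e^(−λ·1830) = 0.65 ⇒ λ = −ln(0.65)/1830 = 0.000235401.
P(X > 9750) = e^(−0.000235401·9750) = e^(−2.2952) ≈ 0.101.

0.101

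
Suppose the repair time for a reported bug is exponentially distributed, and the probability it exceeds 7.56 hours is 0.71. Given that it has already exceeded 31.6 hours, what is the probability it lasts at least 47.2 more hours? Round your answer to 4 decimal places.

From e^(−λ·7.56) = 0.71, λ = −ln(0.71)/7.56 = 0.045303.
Memoryless: P(X > 31.6+47.2 | X > 31.6) = P(X > 47.2) = e^(−0.045303·47.2) ≈ 0.1179.

0.1179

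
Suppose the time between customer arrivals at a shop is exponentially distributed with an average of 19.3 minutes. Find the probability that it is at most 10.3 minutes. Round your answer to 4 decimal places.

0.4136

The rate is λ = 1/19.3 = 0.0518135 per minute.
P(X ≤ 10.3) = 1 − e^(−λ·10.3) = 1 − e^(−0.53368) ≈ 0.4136.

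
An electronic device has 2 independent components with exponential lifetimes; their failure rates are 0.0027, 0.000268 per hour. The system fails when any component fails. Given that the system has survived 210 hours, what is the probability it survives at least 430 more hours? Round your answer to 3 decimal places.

0.279

Time to first failure ~ Exp(Σλ) with Σλ = 0.002968.
By memorylessness, P(T > 210+430 | T > 210) = P(T > 430) = e^(−0.002968·430) ≈ 0.279.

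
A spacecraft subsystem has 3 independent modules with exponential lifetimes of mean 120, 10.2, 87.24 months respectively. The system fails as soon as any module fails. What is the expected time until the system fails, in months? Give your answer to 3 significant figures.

8.49

The first failure time is exponential with rate Σλ_i = 1/120 + 1/10.2 + 1/87.24 = 0.117835 per month.
E[min] = 1/Σλ = 1/0.117835 = 8.48643 months.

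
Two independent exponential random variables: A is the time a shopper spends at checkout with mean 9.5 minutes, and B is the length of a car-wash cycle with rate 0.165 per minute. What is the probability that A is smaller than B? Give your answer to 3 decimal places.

0.389

λ_1 = 1/9.5 = 0.105263, λ_2 = 0.165.
For independent exponentials, P(A < B) = λ_1/(λ_1+λ_2) = 0.105263/0.270263 ≈ 0.389.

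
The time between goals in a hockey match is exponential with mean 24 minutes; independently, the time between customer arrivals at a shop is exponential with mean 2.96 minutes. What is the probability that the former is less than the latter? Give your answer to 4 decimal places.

λ_1 = 1/24 = 0.0416667, λ_2 = 1/2.96 = 0.337838.
For independent exponentials, P(the former < the latter) = λ_1/(λ_1+λ_2) = 0.0416667/0.379505 ≈ 0.1098.

0.1098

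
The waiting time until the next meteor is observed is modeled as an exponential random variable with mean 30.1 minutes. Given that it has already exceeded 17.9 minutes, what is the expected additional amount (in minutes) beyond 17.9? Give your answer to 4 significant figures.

30.10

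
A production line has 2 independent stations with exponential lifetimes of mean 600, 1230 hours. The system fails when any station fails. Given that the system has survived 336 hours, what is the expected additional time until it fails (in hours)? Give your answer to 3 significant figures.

403

First-failure rate Σλ = 1/600 + 1/1230 = 0.00247967.
By memorylessness the expected residual is 1/Σλ = 403.279 hours, regardless of the 336 already elapsed.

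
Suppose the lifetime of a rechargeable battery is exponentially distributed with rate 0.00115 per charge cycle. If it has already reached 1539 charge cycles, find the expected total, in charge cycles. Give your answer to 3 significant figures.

By memorylessness, E[X | X > 1539] = 1539 + 1/λ = 1539 + 869.565 = 2408.57 charge cycles.

2410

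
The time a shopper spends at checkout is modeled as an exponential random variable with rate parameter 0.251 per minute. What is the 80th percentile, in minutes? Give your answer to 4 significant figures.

Set 1 − e^(−λt) = 0.8, so t = −ln(0.2)/λ = 1.6094/0.251 ≈ 6.4121 minutes.

6.412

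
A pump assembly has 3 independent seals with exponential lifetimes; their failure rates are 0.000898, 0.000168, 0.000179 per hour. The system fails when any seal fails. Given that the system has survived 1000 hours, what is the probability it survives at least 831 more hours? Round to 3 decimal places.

0.355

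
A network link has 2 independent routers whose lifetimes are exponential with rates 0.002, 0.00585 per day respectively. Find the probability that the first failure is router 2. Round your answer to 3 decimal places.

0.745

The time to first failure is exponential with rate Σλ = 0.002 + 0.00585 = 0.00785.
P(router 2 first) = λ_2/Σλ = 0.00585/0.00785 ≈ 0.745.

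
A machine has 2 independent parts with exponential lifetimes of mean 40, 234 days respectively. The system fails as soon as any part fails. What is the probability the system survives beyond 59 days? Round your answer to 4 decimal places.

0.1778

The first failure time is exponential with rate Σλ_i = 1/40 + 1/234 = 0.0292735 per day.
P(min > 59) = e^(−0.0292735·59) = e^(−1.7271) ≈ 0.1778.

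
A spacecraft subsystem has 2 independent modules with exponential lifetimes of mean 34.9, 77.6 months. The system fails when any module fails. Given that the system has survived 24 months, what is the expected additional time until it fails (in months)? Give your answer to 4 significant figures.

First-failure rate Σλ = 1/34.9 + 1/77.6 = 0.0415399.
By memorylessness the expected residual is 1/Σλ = 24.0732 months, regardless of the 24 already elapsed.

24.07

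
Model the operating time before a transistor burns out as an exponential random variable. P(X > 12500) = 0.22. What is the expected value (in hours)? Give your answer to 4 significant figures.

8256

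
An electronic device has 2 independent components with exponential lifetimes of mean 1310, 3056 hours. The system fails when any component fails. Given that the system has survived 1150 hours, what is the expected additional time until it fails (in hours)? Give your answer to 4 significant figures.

916.9

First-failure rate Σλ = 1/1310 + 1/3056 = 0.00109058.
By memorylessness the expected residual is 1/Σλ = 916.94 hours, regardless of the 1150 already elapsed.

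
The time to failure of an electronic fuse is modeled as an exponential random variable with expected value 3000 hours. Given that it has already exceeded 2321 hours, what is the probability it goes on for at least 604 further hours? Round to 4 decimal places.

The rate is λ = 1/3000 = 0.000333333 per hour.
The exponential is memoryless, so the remaining time is again Exp(λ): the condition X > 2321 is irrelevant.
P(X > 604) = e^(−0.20133) ≈ 0.8176.

0.8176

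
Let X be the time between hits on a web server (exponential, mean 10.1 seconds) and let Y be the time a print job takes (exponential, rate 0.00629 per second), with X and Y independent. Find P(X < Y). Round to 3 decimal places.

λ_1 = 1/10.1 = 0.0990099, λ_2 = 0.00629.
For independent exponentials, P(X < Y) = λ_1/(λ_1+λ_2) = 0.0990099/0.1053 ≈ 0.940.

0.940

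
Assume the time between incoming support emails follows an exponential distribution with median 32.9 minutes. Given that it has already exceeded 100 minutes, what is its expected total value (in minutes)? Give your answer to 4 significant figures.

For an exponential, median = ln(2)/λ, so λ = ln 2 / 32.9 = 0.0210683 per minute.
By memorylessness, E[X | X > 100] = 100 + 1/λ = 100 + 47.4647 = 147.465 minutes.

147.5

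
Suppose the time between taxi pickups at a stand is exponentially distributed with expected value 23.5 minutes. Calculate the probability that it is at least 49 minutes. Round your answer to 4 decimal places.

The rate is λ = 1/23.5 = 0.0425532 per minute.
P(X > 49) = e^(−λ·49) = e^(−2.0851) ≈ 0.1243.

0.1243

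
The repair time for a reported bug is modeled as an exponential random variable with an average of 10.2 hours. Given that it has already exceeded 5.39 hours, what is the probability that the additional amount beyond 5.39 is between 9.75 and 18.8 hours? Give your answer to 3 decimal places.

The rate is λ = 1/10.2 = 0.0980392 per hour.
Memoryless: the residual past 5.39 is again Exp(λ).
P(9.75 < residual < 18.8) = e^(−λ·9.75) − e^(−λ·18.8) = 0.38447 − 0.15832 ≈ 0.226.

0.226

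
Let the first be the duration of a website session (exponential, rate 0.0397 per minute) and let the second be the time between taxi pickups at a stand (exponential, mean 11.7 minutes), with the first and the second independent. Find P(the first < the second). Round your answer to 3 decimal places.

λ_1 = 0.0397, λ_2 = 1/11.7 = 0.0854701.
For independent exponentials, P(the first < the second) = λ_1/(λ_1+λ_2) = 0.0397/0.12517 ≈ 0.317.

0.317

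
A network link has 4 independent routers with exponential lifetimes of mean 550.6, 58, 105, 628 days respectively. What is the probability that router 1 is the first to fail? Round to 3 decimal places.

0.060

Rates: λ_i = 1/mean_i → 0.0018162, 0.0172414, 0.00952381, 0.00159236; Σλ = 0.0301737.
P(router 1 first) = λ_1/Σλ = 0.0018162/0.0301737 ≈ 0.060.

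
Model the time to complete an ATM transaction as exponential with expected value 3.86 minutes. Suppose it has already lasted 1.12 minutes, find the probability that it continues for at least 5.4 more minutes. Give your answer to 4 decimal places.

0.2469

The rate is λ = 1/3.86 = 0.259067 per minute.
The exponential is memoryless, so the remaining time is again Exp(λ): the condition X > 1.12 is irrelevant.
P(X > 5.4) = e^(−1.399) ≈ 0.2469.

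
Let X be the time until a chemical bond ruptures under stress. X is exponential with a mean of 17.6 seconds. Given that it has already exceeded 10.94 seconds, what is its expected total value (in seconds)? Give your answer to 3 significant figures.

The rate is λ = 1/17.6 = 0.0568182 per second.
By memorylessness, E[X | X > 10.94] = 10.94 + 1/λ = 10.94 + 17.6 = 28.54 seconds.

28.5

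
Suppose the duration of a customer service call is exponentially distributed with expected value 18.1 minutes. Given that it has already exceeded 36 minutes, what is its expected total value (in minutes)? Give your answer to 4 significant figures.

The rate is λ = 1/18.1 = 0.0552486 per minute.
By memorylessness, E[X | X > 36] = 36 + 1/λ = 36 + 18.1 = 54.1 minutes.

54.10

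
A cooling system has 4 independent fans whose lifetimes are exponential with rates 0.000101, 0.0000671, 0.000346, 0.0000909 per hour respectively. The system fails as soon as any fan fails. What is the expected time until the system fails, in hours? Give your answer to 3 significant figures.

The time to first failure is exponential with rate Σλ = 0.000101 + 0.0000671 + 0.000346 + 0.0000909 = 0.000605.
E[min] = 1/Σλ = 1/0.000605 = 1652.89 hours.

1650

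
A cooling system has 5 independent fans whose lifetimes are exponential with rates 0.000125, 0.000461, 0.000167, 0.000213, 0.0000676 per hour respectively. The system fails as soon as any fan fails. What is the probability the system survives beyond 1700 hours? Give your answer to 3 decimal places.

The time to first failure is exponential with rate Σλ = 0.000125 + 0.000461 + 0.000167 + 0.000213 + 0.0000676 = 0.0010336.
P(min > 1700) = e^(−0.0010336·1700) = e^(−1.7571) ≈ 0.173.

0.173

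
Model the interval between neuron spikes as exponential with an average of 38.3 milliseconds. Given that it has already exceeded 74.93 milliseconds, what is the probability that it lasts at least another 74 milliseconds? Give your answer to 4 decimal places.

The rate is λ = 1/38.3 = 0.0261097 per millisecond.
The exponential is memoryless, so the remaining time is again Exp(λ): the condition X > 74.93 is irrelevant.
P(X > 74) = e^(−1.9321) ≈ 0.1448.

0.1448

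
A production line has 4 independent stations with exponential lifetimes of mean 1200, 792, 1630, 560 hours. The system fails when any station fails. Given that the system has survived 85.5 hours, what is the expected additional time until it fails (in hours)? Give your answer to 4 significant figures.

222.5

First-failure rate Σλ = 1/1200 + 1/792 + 1/1630 + 1/560 = 0.00449517.
By memorylessness the expected residual is 1/Σλ = 222.461 hours, regardless of the 85.5 already elapsed.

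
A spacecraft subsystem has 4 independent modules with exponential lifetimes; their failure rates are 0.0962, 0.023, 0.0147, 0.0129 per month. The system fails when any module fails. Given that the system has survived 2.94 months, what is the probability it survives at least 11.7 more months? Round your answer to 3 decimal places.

Time to first failure ~ Exp(Σλ) with Σλ = 0.1468.
By memorylessness, P(T > 2.94+11.7 | T > 2.94) = P(T > 11.7) = e^(−0.1468·11.7) ≈ 0.180.

0.180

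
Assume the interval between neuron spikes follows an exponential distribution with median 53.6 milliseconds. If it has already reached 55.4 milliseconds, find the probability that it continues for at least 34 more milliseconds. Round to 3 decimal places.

0.644

For an exponential, median = ln(2)/λ, so λ = ln 2 / 53.6 = 0.0129319 per millisecond.
The exponential is memoryless, so the remaining time is again Exp(λ): the condition X > 55.4 is irrelevant.
P(X > 34) = e^(−0.43968) ≈ 0.644.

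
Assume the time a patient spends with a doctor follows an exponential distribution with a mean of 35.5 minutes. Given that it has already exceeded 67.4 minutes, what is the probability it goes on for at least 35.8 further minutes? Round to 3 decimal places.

0.365

The rate is λ = 1/35.5 = 0.028169 per minute.
By the memoryless property, P(X > 67.4+35.8 | X > 67.4) = P(X > 35.8).
P(X > 35.8) = e^(−1.0085) ≈ 0.365.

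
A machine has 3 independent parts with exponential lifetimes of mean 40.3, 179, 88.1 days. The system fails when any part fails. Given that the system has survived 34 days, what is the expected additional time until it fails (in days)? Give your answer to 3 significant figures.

24.0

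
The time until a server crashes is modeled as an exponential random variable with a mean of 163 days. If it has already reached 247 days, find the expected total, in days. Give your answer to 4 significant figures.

410.0

The rate is λ = 1/163 = 0.00613497 per day.
By memorylessness, E[X | X > 247] = 247 + 1/λ = 247 + 163 = 410 days.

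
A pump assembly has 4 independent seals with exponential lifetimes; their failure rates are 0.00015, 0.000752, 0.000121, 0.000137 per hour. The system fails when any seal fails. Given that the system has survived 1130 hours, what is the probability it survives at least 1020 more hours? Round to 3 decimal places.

0.306

Time to first failure ~ Exp(Σλ) with Σλ = 0.00116.
By memorylessness, P(T > 1130+1020 | T > 1130) = P(T > 1020) = e^(−0.00116·1020) ≈ 0.306.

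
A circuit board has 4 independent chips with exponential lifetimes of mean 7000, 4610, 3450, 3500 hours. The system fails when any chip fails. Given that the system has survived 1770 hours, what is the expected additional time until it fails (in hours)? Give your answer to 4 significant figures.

First-failure rate Σλ = 1/7000 + 1/4610 + 1/3450 + 1/3500 = 0.000935346.
By memorylessness the expected residual is 1/Σλ = 1069.12 hours, regardless of the 1770 already elapsed.

1069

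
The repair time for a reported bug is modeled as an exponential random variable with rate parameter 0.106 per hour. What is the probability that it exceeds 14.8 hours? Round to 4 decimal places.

0.2083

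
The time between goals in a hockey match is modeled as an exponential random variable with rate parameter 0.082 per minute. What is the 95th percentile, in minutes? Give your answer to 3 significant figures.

36.5

Set 1 − e^(−λt) = 0.95, so t = −ln(0.05)/λ = 2.9957/0.082 ≈ 36.5333 minutes.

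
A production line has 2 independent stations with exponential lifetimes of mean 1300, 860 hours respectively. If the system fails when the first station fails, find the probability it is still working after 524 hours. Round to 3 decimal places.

The first failure time is exponential with rate Σλ_i = 1/1300 + 1/860 = 0.00193202 per hour.
P(min > 524) = e^(−0.00193202·524) = e^(−1.0124) ≈ 0.363.

0.363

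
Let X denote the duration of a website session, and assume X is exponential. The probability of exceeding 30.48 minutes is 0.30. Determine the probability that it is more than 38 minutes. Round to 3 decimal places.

0.223

e^(−λ·30.48) = 0.30 ⇒ λ = −ln(0.30)/30.48 = 0.0395004.
P(X > 38) = e^(−0.0395004·38) = e^(−1.501) ≈ 0.223.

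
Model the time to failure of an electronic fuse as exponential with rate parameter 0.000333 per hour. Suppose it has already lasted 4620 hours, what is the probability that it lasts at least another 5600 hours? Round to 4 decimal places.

By the memoryless property, P(X > 4620+5600 | X > 4620) = P(X > 5600).
P(X > 5600) = e^(−1.8648) ≈ 0.1549.

0.1549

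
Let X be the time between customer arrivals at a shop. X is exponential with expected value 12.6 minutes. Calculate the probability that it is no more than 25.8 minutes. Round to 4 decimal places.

0.8710

The rate is λ = 1/12.6 = 0.0793651 per minute.
P(X ≤ 25.8) = 1 − e^(−λ·25.8) = 1 − e^(−2.0476) ≈ 0.8710.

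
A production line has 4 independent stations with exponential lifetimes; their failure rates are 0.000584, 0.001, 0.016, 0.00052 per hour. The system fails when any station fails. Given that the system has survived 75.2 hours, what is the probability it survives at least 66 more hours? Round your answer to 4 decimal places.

0.3027

Time to first failure ~ Exp(Σλ) with Σλ = 0.018104.
By memorylessness, P(T > 75.2+66 | T > 75.2) = P(T > 66) = e^(−0.018104·66) ≈ 0.3027.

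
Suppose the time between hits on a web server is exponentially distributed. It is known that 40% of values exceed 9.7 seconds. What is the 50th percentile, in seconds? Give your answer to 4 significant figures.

7.338

e^(−λ·9.7) = 0.40 ⇒ λ = −ln(0.40)/9.7 = 0.094463.
50th percentile: 1 − e^(−λt) = 0.5, t = −ln(0.5)/λ = 7.33777 seconds.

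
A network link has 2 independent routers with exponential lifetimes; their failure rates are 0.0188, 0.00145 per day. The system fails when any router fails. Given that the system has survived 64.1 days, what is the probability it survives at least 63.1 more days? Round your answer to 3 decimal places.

0.279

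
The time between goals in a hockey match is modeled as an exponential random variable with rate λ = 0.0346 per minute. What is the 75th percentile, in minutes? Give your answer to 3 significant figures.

40.1

Set 1 − e^(−λt) = 0.75, so t = −ln(0.25)/λ = 1.3863/0.0346 ≈ 40.0663 minutes.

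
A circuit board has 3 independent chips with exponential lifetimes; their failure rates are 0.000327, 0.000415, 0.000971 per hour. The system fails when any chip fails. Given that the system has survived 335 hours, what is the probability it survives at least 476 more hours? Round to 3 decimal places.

Time to first failure ~ Exp(Σλ) with Σλ = 0.001713.
By memorylessness, P(T > 335+476 | T > 335) = P(T > 476) = e^(−0.001713·476) ≈ 0.442.

0.442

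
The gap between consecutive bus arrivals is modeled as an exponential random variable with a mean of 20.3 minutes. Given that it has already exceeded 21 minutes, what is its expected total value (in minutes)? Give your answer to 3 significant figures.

41.3

The rate is λ = 1/20.3 = 0.0492611 per minute.
By memorylessness, E[X | X > 21] = 21 + 1/λ = 21 + 20.3 = 41.3 minutes.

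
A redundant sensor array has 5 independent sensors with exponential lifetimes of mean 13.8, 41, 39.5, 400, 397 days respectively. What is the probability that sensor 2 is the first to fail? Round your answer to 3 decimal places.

Rates: λ_i = 1/mean_i → 0.0724638, 0.0243902, 0.0253165, 0.0025, 0.00251889; Σλ = 0.127189.
P(sensor 2 first) = λ_2/Σλ = 0.0243902/0.127189 ≈ 0.192.

0.192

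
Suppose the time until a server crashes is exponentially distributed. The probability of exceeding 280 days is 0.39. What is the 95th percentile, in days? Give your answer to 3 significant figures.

e^(−λ·280) = 0.39 ⇒ λ = −ln(0.39)/280 = 0.00336289.
95th percentile: 1 − e^(−λt) = 0.95, t = −ln(0.05)/λ = 890.821 days.

891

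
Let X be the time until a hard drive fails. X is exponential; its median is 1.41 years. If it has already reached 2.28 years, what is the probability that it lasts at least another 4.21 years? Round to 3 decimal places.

0.126

For an exponential, median = ln(2)/λ, so λ = ln 2 / 1.41 = 0.491594 per year.
By the memoryless property, P(X > 2.28+4.21 | X > 2.28) = P(X > 4.21).
P(X > 4.21) = e^(−2.0696) ≈ 0.126.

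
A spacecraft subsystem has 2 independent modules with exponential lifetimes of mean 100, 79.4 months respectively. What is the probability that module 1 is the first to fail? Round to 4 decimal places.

0.4426

Rates: λ_i = 1/mean_i → 0.01, 0.0125945; Σλ = 0.0225945.
P(module 1 first) = λ_1/Σλ = 0.01/0.0225945 ≈ 0.4426.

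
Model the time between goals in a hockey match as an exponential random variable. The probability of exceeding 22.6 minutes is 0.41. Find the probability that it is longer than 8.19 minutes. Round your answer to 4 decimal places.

e^(−λ·22.6) = 0.41 ⇒ λ = −ln(0.41)/22.6 = 0.0394512.
P(X > 8.19) = e^(−0.0394512·8.19) = e^(−0.32311) ≈ 0.7239.

0.7239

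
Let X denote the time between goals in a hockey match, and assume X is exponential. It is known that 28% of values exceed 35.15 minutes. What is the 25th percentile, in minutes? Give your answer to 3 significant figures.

7.94

e^(−λ·35.15) = 0.28 ⇒ λ = −ln(0.28)/35.15 = 0.0362152.
25th percentile: 1 − e^(−λt) = 0.25, t = −ln(0.75)/λ = 7.94367 minutes.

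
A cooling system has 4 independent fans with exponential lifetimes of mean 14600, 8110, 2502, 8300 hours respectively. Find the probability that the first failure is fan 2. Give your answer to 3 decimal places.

0.173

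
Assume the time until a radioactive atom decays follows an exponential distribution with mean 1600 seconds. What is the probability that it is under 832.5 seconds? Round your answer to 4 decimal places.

0.4057

The rate is λ = 1/1600 = 0.000625 per second.
P(X ≤ 832.5) = 1 − e^(−λ·832.5) = 1 − e^(−0.52031) ≈ 0.4057.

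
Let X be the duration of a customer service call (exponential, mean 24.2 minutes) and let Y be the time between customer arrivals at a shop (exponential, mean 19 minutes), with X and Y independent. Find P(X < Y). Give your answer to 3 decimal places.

λ_1 = 1/24.2 = 0.0413223, λ_2 = 1/19 = 0.0526316.
For independent exponentials, P(X < Y) = λ_1/(λ_1+λ_2) = 0.0413223/0.0939539 ≈ 0.440.

0.440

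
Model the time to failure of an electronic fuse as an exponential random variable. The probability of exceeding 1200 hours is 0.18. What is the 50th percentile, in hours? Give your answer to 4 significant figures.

e^(−λ·1200) = 0.18 ⇒ λ = −ln(0.18)/1200 = 0.001429.
50th percentile: 1 − e^(−λt) = 0.5, t = −ln(0.5)/λ = 485.058 hours.

485.1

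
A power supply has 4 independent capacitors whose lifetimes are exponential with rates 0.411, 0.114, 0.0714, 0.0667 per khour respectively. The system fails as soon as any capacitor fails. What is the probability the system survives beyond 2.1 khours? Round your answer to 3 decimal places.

0.248

The time to first failure is exponential with rate Σλ = 0.411 + 0.114 + 0.0714 + 0.0667 = 0.6631.
P(min > 2.1) = e^(−0.6631·2.1) = e^(−1.3925) ≈ 0.248.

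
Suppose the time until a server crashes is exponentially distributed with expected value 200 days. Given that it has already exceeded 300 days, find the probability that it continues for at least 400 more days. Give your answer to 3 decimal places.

0.135

The rate is λ = 1/200 = 0.005 per day.
P(X > s+t | X > s) = e^(−λ(s+t))/e^(−λs) = e^(−λt), independent of s = 300.
P(X > 400) = e^(−2) ≈ 0.135.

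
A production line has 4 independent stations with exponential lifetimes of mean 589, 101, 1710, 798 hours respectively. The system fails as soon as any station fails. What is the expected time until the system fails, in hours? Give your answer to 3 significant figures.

The first failure time is exponential with rate Σλ_i = 1/589 + 1/101 + 1/1710 + 1/798 = 0.0134367 per hour.
E[min] = 1/Σλ = 1/0.0134367 = 74.423 hours.

74.4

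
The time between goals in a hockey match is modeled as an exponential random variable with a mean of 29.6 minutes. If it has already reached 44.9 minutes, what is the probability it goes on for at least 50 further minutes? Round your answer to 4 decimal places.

0.1847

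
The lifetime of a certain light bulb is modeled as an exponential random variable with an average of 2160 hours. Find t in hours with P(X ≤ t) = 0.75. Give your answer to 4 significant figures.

The rate is λ = 1/2160 = 0.000462963 per hour.
Set 1 − e^(−λt) = 0.75, so t = −ln(0.25)/λ = 1.3863/0.000462963 ≈ 2994.4 hours.

2994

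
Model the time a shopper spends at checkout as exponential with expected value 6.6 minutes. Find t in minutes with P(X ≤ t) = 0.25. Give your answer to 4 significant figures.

The rate is λ = 1/6.6 = 0.151515 per minute.
Set 1 − e^(−λt) = 0.25, so t = −ln(0.75)/λ = 0.28768/0.151515 ≈ 1.8987 minutes.

1.899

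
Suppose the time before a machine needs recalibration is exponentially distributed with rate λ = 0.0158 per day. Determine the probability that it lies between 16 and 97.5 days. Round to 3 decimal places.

P(16 < X < 97.5) = e^(−λ·16) − e^(−λ·97.5) = 0.77662 − 0.21427 ≈ 0.562.

0.562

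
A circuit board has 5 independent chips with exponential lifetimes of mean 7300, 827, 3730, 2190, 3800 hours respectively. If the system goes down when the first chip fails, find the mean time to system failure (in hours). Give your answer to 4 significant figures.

The first failure time is exponential with rate Σλ_i = 1/7300 + 1/827 + 1/3730 + 1/2190 + 1/3800 = 0.00233405 per hour.
E[min] = 1/Σλ = 1/0.00233405 = 428.44 hours.

428.4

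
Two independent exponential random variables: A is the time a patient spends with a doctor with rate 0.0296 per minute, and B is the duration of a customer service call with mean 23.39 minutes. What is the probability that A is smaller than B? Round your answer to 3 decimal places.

λ_1 = 0.0296, λ_2 = 1/23.39 = 0.0427533.
For independent exponentials, P(A < B) = λ_1/(λ_1+λ_2) = 0.0296/0.0723533 ≈ 0.409.

0.409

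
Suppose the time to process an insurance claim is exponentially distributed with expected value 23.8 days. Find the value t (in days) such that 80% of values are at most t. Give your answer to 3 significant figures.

The rate is λ = 1/23.8 = 0.0420168 per day.
Set 1 − e^(−λt) = 0.8, so t = −ln(0.2)/λ = 1.6094/0.0420168 ≈ 38.3046 days.

38.3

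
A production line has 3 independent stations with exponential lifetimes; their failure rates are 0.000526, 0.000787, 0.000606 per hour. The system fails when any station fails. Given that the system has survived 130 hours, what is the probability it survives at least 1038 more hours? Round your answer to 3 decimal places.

Time to first failure ~ Exp(Σλ) with Σλ = 0.001919.
By memorylessness, P(T > 130+1038 | T > 130) = P(T > 1038) = e^(−0.001919·1038) ≈ 0.136.

0.136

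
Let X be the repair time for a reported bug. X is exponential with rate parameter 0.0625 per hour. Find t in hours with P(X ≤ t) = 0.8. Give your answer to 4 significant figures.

25.75

Set 1 − e^(−λt) = 0.8, so t = −ln(0.2)/λ = 1.6094/0.0625 ≈ 25.751 hours.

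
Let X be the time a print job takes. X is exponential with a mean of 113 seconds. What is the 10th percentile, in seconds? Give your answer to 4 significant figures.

The rate is λ = 1/113 = 0.00884956 per second.
Set 1 − e^(−λt) = 0.1, so t = −ln(0.9)/λ = 0.10536/0.00884956 ≈ 11.9057 seconds.

11.91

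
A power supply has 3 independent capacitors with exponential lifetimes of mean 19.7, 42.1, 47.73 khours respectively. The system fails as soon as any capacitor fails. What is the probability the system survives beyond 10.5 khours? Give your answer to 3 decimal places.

The first failure time is exponential with rate Σλ_i = 1/19.7 + 1/42.1 + 1/47.73 = 0.0954656 per khour.
P(min > 10.5) = e^(−0.0954656·10.5) = e^(−1.0024) ≈ 0.367.

0.367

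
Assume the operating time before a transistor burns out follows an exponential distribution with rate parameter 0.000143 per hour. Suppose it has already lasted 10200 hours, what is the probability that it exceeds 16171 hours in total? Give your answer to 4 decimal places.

P(X > s+t | X > s) = e^(−λ(s+t))/e^(−λs) = e^(−λt), independent of s = 10200.
P(X > 5971) = e^(−0.85385) ≈ 0.4258.

0.4258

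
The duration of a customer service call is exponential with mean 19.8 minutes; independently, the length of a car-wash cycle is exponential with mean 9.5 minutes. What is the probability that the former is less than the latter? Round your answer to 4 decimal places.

0.3242

λ_1 = 1/19.8 = 0.0505051, λ_2 = 1/9.5 = 0.105263.
For independent exponentials, P(the former < the latter) = λ_1/(λ_1+λ_2) = 0.0505051/0.155768 ≈ 0.3242.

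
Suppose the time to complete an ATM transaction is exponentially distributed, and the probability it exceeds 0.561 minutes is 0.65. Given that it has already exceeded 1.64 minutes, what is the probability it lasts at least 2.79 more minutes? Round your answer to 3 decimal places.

0.117

From e^(−λ·0.561) = 0.65, λ = −ln(0.65)/0.561 = 0.767884.
Memoryless: P(X > 1.64+2.79 | X > 1.64) = P(X > 2.79) = e^(−0.767884·2.79) ≈ 0.117.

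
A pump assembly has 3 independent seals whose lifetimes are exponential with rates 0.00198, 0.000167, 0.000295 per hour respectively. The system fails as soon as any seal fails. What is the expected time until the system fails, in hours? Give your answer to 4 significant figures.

409.5

The time to first failure is exponential with rate Σλ = 0.00198 + 0.000167 + 0.000295 = 0.002442.
E[min] = 1/Σλ = 1/0.002442 = 409.5 hours.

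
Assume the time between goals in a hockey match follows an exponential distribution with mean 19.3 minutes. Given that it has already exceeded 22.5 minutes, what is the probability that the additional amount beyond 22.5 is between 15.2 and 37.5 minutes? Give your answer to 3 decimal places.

The rate is λ = 1/19.3 = 0.0518135 per minute.
Memoryless: the residual past 22.5 is again Exp(λ).
P(15.2 < residual < 37.5) = e^(−λ·15.2) − e^(−λ·37.5) = 0.45495 − 0.14327 ≈ 0.312.

0.312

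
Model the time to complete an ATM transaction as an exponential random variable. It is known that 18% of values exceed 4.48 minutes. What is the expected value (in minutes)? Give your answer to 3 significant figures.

2.61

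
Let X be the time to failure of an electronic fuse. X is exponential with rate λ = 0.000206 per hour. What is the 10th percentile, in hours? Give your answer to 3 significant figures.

Set 1 − e^(−λt) = 0.1, so t = −ln(0.9)/λ = 0.10536/0.000206 ≈ 511.459 hours.

511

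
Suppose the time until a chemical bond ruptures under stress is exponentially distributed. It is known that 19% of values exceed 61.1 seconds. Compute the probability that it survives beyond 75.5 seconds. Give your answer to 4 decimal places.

e^(−λ·61.1) = 0.19 ⇒ λ = −ln(0.19)/61.1 = 0.0271805.
P(X > 75.5) = e^(−0.0271805·75.5) = e^(−2.0521) ≈ 0.1285.

0.1285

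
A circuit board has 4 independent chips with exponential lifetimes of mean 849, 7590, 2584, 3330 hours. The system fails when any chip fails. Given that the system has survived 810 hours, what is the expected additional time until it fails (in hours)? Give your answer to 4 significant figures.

500.8

First-failure rate Σλ = 1/849 + 1/7590 + 1/2584 + 1/3330 = 0.00199691.
By memorylessness the expected residual is 1/Σλ = 500.775 hours, regardless of the 810 already elapsed.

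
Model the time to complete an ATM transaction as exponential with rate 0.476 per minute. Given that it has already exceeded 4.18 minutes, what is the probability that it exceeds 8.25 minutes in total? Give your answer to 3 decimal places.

0.144

By the memoryless property, P(X > 4.18+4.07 | X > 4.18) = P(X > 4.07).
P(X > 4.07) = e^(−1.9373) ≈ 0.144.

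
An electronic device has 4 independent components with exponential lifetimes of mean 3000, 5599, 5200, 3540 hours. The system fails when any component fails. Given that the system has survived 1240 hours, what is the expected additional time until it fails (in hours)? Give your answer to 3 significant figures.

1010

First-failure rate Σλ = 1/3000 + 1/5599 + 1/5200 + 1/3540 = 0.00098673.
By memorylessness the expected residual is 1/Σλ = 1013.45 hours, regardless of the 1240 already elapsed.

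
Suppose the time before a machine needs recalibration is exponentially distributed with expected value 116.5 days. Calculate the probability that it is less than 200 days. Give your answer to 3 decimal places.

The rate is λ = 1/116.5 = 0.00858369 per day.
P(X ≤ 200) = 1 − e^(−λ·200) = 1 − e^(−1.7167) ≈ 0.820.

0.820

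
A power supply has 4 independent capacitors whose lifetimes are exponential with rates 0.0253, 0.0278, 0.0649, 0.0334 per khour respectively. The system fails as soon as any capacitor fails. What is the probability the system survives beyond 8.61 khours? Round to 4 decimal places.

The time to first failure is exponential with rate Σλ = 0.0253 + 0.0278 + 0.0649 + 0.0334 = 0.1514.
P(min > 8.61) = e^(−0.1514·8.61) = e^(−1.3036) ≈ 0.2716.

0.2716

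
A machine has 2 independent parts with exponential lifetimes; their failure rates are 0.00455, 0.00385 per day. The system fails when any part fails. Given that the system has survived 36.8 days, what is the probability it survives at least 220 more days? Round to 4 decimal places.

0.1576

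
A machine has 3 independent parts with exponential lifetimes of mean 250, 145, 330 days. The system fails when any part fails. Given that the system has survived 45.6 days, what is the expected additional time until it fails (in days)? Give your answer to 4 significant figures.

71.80

First-failure rate Σλ = 1/250 + 1/145 + 1/330 = 0.0139269.
By memorylessness the expected residual is 1/Σλ = 71.8037 days, regardless of the 45.6 already elapsed.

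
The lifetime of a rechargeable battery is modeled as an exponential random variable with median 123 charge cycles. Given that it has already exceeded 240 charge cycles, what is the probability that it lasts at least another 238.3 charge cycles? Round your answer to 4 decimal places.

For an exponential, median = ln(2)/λ, so λ = ln 2 / 123 = 0.00563534 per charge cycle.
The exponential is memoryless, so the remaining time is again Exp(λ): the condition X > 240 is irrelevant.
P(X > 238.3) = e^(−1.3429) ≈ 0.2611.

0.2611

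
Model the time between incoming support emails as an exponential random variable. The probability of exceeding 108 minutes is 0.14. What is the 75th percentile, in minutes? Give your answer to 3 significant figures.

76.2

e^(−λ·108) = 0.14 ⇒ λ = −ln(0.14)/108 = 0.0182047.
75th percentile: 1 − e^(−λt) = 0.75, t = −ln(0.25)/λ = 76.1502 minutes.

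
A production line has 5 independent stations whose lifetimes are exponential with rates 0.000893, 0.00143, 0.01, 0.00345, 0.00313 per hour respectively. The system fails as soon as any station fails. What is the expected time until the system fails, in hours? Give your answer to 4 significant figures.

The time to first failure is exponential with rate Σλ = 0.000893 + 0.00143 + 0.01 + 0.00345 + 0.00313 = 0.018903.
E[min] = 1/Σλ = 1/0.018903 = 52.9017 hours.

52.90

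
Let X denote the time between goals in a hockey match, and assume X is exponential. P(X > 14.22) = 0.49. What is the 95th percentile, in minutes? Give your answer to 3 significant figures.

59.7

e^(−λ·14.22) = 0.49 ⇒ λ = −ln(0.49)/14.22 = 0.0501653.
95th percentile: 1 − e^(−λt) = 0.95, t = −ln(0.05)/λ = 59.7173 minutes.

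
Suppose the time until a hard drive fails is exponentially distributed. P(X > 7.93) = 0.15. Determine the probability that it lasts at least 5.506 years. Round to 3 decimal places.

0.268

e^(−λ·7.93) = 0.15 ⇒ λ = −ln(0.15)/7.93 = 0.239233.
P(X > 5.506) = e^(−0.239233·5.506) = e^(−1.3172) ≈ 0.268.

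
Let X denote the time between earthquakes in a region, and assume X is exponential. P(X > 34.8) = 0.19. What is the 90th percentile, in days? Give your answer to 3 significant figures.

e^(−λ·34.8) = 0.19 ⇒ λ = −ln(0.19)/34.8 = 0.0477222.
90th percentile: 1 − e^(−λt) = 0.9, t = −ln(0.1)/λ = 48.2498 days.

48.2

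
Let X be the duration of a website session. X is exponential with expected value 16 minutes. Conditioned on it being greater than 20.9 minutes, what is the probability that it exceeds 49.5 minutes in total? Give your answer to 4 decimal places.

The rate is λ = 1/16 = 0.0625 per minute.
The exponential is memoryless, so the remaining time is again Exp(λ): the condition X > 20.9 is irrelevant.
P(X > 28.6) = e^(−1.7875) ≈ 0.1674.

0.1674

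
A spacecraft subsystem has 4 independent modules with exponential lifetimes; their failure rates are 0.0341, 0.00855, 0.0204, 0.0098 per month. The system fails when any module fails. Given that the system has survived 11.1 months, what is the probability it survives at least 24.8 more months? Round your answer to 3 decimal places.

Time to first failure ~ Exp(Σλ) with Σλ = 0.07285.
By memorylessness, P(T > 11.1+24.8 | T > 11.1) = P(T > 24.8) = e^(−0.07285·24.8) ≈ 0.164.

0.164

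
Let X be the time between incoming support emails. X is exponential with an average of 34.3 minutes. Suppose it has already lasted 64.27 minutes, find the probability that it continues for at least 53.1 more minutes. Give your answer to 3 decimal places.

The rate is λ = 1/34.3 = 0.0291545 per minute.
P(X > s+t | X > s) = e^(−λ(s+t))/e^(−λs) = e^(−λt), independent of s = 64.27.
P(X > 53.1) = e^(−1.5481) ≈ 0.213.

0.213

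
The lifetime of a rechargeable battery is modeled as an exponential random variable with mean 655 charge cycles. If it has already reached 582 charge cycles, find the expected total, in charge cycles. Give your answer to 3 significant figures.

The rate is λ = 1/655 = 0.00152672 per charge cycle.
By memorylessness, E[X | X > 582] = 582 + 1/λ = 582 + 655 = 1237 charge cycles.

1240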